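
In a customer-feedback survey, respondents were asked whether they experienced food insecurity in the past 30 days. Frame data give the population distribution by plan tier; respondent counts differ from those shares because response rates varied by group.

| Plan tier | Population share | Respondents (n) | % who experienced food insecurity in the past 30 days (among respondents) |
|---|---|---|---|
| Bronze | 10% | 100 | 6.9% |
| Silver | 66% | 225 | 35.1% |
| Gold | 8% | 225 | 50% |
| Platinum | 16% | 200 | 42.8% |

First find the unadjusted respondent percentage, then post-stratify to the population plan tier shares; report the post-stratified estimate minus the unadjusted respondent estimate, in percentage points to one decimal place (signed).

Naive respondent-only estimate (weights = respondent counts):
  (100/750)×6.9 + (225/750)×35.1 + (225/750)×50 + (200/750)×42.8 = 37.8633%
Post-stratifying to population shares instead:
  0.1×6.9 + 0.66×35.1 + 0.08×50 + 0.16×42.8 = 34.704%
Difference = 34.704 − 37.8633 = -3.1593 pp.

-3.2 percentage points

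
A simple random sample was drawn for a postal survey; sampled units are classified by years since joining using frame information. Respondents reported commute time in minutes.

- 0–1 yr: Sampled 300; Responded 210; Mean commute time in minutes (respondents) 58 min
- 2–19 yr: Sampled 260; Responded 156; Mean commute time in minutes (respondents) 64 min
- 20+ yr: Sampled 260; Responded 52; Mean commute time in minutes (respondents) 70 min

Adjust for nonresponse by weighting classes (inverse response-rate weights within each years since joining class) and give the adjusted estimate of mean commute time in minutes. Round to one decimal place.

63.7

Response rates by class: 0–1 yr 210/300 = 70%, 2–19 yr 156/260 = 60%, 20+ yr 52/260 = 20%.
Weighting each respondent by the inverse class response rate inflates each class back to its sampled size, so the class weight is n_sampled:
  0–1 yr: 300 × 58 = 17,400
  2–19 yr: 260 × 64 = 16,640
  20+ yr: 260 × 70 = 18,200
Adjusted estimate = 52,240 / 820 = 63.7073 → 63.7.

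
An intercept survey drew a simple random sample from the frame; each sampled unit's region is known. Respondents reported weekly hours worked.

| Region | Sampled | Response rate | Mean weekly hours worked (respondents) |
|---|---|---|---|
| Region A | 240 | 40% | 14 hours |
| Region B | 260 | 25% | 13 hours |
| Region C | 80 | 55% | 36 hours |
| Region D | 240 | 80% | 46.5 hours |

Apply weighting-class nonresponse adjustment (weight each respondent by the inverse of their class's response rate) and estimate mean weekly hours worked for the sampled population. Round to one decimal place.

Weighting each respondent by the inverse class response rate inflates each class back to its sampled size, so the class weight is n_sampled:
  Region A: 240 × 14 = 3360
  Region B: 260 × 13 = 3380
  Region C: 80 × 36 = 2880
  Region D: 240 × 46.5 = 11,160
Adjusted estimate = 20,780 / 820 = 25.3415 → 25.3.

25.3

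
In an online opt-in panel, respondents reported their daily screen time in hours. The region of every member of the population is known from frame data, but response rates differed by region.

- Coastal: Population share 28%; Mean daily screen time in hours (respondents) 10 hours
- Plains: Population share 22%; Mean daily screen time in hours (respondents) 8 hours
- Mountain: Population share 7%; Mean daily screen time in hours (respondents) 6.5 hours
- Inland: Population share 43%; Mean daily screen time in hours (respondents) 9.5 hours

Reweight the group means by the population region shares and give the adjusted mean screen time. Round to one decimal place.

9.1

Weight each group's respondent value by its population share:
  Coastal: 0.28 × 10 = 2.8
  Plains: 0.22 × 8 = 1.76
  Mountain: 0.07 × 6.5 = 0.455
  Inland: 0.43 × 9.5 = 4.085
Post-stratified estimate = 9.1 → 9.1.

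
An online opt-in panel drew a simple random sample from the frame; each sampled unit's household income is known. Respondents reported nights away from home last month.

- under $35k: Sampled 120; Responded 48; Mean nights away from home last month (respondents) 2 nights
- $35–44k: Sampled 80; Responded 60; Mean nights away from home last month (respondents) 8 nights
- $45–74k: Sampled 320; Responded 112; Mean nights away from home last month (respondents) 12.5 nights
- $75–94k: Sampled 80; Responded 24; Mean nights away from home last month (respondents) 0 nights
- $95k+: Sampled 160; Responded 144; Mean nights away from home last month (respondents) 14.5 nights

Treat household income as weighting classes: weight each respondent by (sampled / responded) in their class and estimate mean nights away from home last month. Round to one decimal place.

Response rates by class: under $35k 48/120 = 40%, $35–44k 60/80 = 75%, $45–74k 112/320 = 35%, $75–94k 24/80 = 30%, $95k+ 144/160 = 90%.
Inverse-response-rate weighting restores each class to its sampled count, so class totals weight by n_sampled:
  under $35k: 120 × 2 = 240
  $35–44k: 80 × 8 = 640
  $45–74k: 320 × 12.5 = 4000
  $75–94k: 80 × 0 = 0
  $95k+: 160 × 14.5 = 2320
Adjusted estimate = 7200 / 760 = 9.47368 → 9.5.

9.5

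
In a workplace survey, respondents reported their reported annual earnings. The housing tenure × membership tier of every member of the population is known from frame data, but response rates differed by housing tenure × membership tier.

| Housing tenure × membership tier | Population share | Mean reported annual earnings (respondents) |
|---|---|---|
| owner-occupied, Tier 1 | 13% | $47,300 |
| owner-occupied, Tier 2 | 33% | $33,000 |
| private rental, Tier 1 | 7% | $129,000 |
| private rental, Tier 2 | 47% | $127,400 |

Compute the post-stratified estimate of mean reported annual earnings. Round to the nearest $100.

Each cell contributes population-share × respondent value:
  owner-occupied, Tier 1: 0.13 × 47,300 = 6149
  owner-occupied, Tier 2: 0.33 × 33,000 = 10,890
  private rental, Tier 1: 0.07 × 129,000 = 9030
  private rental, Tier 2: 0.47 × 127,400 = 59,878
Post-stratified estimate = 85,947 → $85,900.

$85,900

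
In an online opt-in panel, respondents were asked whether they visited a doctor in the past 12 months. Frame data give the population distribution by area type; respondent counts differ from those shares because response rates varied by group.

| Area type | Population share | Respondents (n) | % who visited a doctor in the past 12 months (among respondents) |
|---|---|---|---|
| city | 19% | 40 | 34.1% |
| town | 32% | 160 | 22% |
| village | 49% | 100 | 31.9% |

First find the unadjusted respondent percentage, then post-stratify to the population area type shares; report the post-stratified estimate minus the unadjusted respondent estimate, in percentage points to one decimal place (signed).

Unadjusted (pooled respondent) estimate weights by respondent counts:
  (40/300)×34.1 + (160/300)×22 + (100/300)×31.9 = 26.9133%
Reweighting by population area type shares:
  0.19×34.1 + 0.32×22 + 0.49×31.9 = 29.15%
Difference = 29.15 − 26.9133 = 2.2367 pp.

+2.2 percentage points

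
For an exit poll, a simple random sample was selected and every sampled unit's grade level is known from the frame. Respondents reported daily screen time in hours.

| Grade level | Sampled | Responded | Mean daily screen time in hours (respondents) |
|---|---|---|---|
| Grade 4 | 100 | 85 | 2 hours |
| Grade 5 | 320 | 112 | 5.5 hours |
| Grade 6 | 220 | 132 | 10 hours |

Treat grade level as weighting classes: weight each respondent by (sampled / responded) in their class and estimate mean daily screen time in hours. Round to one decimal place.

6.5

Response rates by class: Grade 4 85/100 = 85%, Grade 5 112/320 = 35%, Grade 6 132/220 = 60%.
With weight = n_sampled/n_responded per class, the weighted class total is n_sampled:
  Grade 4: 100 × 2 = 200
  Grade 5: 320 × 5.5 = 1760
  Grade 6: 220 × 10 = 2200
Adjusted estimate = 4160 / 640 = 6.5 → 6.5.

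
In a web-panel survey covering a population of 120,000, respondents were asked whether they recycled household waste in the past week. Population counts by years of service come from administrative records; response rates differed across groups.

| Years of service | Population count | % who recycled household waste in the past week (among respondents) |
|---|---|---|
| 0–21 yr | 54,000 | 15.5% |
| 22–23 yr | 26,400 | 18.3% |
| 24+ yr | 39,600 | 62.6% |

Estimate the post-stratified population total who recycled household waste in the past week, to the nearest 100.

38,000

Apply each group's respondent rate to its population count:
  0–21 yr: 54,000 × 15.5% = 8370
  22–23 yr: 26,400 × 18.3% = 4831.2
  24+ yr: 39,600 × 62.6% = 24789.6
Estimated total = 37990.8 → 38,000.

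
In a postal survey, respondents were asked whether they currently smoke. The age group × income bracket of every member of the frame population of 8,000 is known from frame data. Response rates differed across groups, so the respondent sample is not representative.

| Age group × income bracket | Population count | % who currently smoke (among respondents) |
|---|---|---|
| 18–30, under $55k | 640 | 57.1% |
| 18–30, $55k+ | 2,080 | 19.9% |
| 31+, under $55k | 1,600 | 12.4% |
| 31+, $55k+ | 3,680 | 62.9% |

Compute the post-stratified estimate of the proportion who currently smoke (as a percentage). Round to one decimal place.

Each cell contributes population-share × respondent value:
  18–30, under $55k: (640/8,000) × 57.1 = 4.568
  18–30, $55k+: (2,080/8,000) × 19.9 = 5.174
  31+, under $55k: (1,600/8,000) × 12.4 = 2.48
  31+, $55k+: (3,680/8,000) × 62.9 = 28.934
Post-stratified estimate = 41.156 → 41.2%.

41.2%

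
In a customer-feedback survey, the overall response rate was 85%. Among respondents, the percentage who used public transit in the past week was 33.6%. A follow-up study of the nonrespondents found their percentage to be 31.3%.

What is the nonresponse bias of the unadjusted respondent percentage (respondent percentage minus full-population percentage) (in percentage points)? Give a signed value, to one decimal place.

+0.3 percentage points

Nonresponse fraction = 1 − 0.85 = 0.15.
Bias = (nonresponse fraction) × (respondent percentage − nonrespondent percentage)
     = 0.15 × (33.6 − 31.3) = 0.15 × 2.3 = 0.345.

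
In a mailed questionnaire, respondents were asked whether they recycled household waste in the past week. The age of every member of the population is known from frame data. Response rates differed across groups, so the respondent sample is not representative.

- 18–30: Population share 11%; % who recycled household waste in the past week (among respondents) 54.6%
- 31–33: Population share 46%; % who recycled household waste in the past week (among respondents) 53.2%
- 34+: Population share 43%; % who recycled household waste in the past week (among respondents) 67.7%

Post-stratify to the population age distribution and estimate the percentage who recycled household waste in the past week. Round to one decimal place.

59.6%

Post-stratification weights by population share, not respondent share:
  18–30: 0.11 × 54.6 = 6.006
  31–33: 0.46 × 53.2 = 24.472
  34+: 0.43 × 67.7 = 29.111
Post-stratified estimate = 59.589 → 59.6%.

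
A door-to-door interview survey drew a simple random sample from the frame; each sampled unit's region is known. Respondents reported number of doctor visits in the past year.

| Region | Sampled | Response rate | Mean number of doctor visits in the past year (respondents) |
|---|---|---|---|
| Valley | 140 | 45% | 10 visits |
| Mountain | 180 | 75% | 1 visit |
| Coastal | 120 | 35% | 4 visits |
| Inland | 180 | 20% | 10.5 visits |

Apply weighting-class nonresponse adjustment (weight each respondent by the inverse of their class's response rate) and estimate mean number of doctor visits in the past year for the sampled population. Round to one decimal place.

6.4

Weighting each respondent by the inverse class response rate inflates each class back to its sampled size, so the class weight is n_sampled:
  Valley: 140 × 10 = 1400
  Mountain: 180 × 1 = 180
  Coastal: 120 × 4 = 480
  Inland: 180 × 10.5 = 1890
Adjusted estimate = 3950 / 620 = 6.37097 → 6.4.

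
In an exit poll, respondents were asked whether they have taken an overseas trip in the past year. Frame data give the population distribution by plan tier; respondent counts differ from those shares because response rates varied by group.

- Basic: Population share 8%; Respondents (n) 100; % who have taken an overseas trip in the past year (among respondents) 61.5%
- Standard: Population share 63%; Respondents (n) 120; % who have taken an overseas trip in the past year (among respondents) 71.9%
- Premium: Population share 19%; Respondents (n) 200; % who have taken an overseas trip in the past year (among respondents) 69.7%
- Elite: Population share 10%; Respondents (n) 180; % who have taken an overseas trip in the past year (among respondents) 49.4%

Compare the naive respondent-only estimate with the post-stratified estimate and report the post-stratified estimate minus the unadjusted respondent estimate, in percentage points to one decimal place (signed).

+5.7 percentage points

Without adjustment, the pooled respondent share is:
  (100/600)×61.5 + (120/600)×71.9 + (200/600)×69.7 + (180/600)×49.4 = 62.6833%
Post-stratifying to population shares instead:
  0.08×61.5 + 0.63×71.9 + 0.19×69.7 + 0.1×49.4 = 68.4%
Difference = 68.4 − 62.6833 = 5.7167 pp.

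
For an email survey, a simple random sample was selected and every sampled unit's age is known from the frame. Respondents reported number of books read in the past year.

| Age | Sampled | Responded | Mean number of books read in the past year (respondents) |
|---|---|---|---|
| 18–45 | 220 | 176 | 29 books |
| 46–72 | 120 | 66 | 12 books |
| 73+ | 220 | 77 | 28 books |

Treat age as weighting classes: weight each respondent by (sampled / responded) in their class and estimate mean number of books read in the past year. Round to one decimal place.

Response rates by class: 18–45 176/220 = 80%, 46–72 66/120 = 55%, 73+ 77/220 = 35%.
Each respondent's weight = sampled/responded in their class; summing within a class gives n_sampled, so:
  18–45: 220 × 29 = 6380
  46–72: 120 × 12 = 1440
  73+: 220 × 28 = 6160
Adjusted estimate = 13,980 / 560 = 24.9643 → 25.0.

25.0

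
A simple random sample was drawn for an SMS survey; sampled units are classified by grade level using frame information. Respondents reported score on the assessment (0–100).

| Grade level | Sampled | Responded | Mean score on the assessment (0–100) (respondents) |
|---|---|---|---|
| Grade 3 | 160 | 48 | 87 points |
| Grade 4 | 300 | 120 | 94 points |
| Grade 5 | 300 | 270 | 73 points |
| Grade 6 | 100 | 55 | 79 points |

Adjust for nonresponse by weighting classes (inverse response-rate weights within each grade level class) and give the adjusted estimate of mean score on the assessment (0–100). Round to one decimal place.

83.6

Class response rates: Grade 3 48/160 = 30%, Grade 4 120/300 = 40%, Grade 5 270/300 = 90%, Grade 6 55/100 = 55%.
Weighting each respondent by the inverse class response rate inflates each class back to its sampled size, so the class weight is n_sampled:
  Grade 3: 160 × 87 = 13,920
  Grade 4: 300 × 94 = 28,200
  Grade 5: 300 × 73 = 21,900
  Grade 6: 100 × 79 = 7900
Adjusted estimate = 71,920 / 860 = 83.6279 → 83.6.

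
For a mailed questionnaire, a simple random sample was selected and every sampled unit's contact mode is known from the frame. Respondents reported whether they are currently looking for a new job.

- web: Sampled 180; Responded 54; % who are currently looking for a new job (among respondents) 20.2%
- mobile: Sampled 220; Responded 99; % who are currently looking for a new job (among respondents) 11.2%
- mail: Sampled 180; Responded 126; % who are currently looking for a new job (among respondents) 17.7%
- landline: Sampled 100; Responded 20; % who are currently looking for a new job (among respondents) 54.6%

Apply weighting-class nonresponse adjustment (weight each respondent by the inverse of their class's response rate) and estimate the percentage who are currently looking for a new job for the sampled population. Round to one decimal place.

Response rates by class: web 54/180 = 30%, mobile 99/220 = 45%, mail 126/180 = 70%, landline 20/100 = 20%.
Each respondent's weight = sampled/responded in their class; summing within a class gives n_sampled, so:
  web: 180 × 20.2 = 3636
  mobile: 220 × 11.2 = 2464
  mail: 180 × 17.7 = 3186
  landline: 100 × 54.6 = 5460
Adjusted estimate = 14,746 / 680 = 21.6853 → 21.7%.

21.7%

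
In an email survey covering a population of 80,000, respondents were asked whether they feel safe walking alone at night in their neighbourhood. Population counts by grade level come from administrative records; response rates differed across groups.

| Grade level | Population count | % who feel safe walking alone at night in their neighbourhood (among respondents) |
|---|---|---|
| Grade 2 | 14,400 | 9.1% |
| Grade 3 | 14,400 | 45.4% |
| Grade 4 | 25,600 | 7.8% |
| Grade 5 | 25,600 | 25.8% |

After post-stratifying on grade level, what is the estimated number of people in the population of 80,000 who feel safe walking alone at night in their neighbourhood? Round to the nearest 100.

16,400

Estimated count per cell = population count × respondent percentage:
  Grade 2: 14,400 × 9.1% = 1310.4
  Grade 3: 14,400 × 45.4% = 6537.6
  Grade 4: 25,600 × 7.8% = 1996.8
  Grade 5: 25,600 × 25.8% = 6604.8
Estimated total = 16449.6 → 16,400.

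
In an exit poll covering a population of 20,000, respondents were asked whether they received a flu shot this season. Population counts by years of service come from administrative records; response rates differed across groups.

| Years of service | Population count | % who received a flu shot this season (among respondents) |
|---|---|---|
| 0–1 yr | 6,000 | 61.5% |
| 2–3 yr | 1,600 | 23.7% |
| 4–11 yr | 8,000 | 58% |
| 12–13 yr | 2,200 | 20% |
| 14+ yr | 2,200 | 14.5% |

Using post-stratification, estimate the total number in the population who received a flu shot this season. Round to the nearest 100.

Estimated count per cell = population count × respondent percentage:
  0–1 yr: 6,000 × 61.5% = 3690
  2–3 yr: 1,600 × 23.7% = 379.2
  4–11 yr: 8,000 × 58% = 4640
  12–13 yr: 2,200 × 20% = 440
  14+ yr: 2,200 × 14.5% = 319
Estimated total = 9468.2 → 9,500.

9,500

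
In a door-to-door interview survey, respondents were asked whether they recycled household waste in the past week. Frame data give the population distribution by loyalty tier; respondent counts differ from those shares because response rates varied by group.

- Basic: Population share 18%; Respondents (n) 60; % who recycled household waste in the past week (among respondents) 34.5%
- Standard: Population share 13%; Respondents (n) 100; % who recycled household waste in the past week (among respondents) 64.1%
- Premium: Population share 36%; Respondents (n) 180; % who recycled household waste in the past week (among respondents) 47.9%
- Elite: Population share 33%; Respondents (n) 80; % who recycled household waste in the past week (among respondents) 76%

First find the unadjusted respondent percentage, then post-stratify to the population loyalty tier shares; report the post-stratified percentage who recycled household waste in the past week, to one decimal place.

56.9%

Unadjusted (pooled respondent) estimate weights by respondent counts:
  (60/420)×34.5 + (100/420)×64.1 + (180/420)×47.9 + (80/420)×76 = 55.1952%
Post-stratifying to population shares instead:
  0.18×34.5 + 0.13×64.1 + 0.36×47.9 + 0.33×76 = 56.867%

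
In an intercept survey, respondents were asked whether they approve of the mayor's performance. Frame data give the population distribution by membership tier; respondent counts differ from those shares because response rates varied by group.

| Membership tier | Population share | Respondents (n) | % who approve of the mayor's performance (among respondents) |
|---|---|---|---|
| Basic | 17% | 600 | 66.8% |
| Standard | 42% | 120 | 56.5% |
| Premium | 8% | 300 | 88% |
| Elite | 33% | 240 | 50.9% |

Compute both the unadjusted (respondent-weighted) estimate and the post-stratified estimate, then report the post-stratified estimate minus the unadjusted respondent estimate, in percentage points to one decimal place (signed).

-8.9 percentage points

Naive respondent-only estimate (weights = respondent counts):
  (600/1260)×66.8 + (120/1260)×56.5 + (300/1260)×88 + (240/1260)×50.9 = 67.8381%
Post-stratified estimate weights by population shares:
  0.17×66.8 + 0.42×56.5 + 0.08×88 + 0.33×50.9 = 58.923%
Difference = 58.923 − 67.8381 = -8.9151 pp.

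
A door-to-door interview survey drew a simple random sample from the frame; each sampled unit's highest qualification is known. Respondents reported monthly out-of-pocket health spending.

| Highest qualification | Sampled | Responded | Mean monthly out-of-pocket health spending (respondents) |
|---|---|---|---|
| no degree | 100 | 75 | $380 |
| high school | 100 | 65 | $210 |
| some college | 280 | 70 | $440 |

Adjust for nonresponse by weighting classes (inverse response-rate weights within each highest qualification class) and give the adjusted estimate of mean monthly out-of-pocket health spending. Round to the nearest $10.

$380

Response rates by class: no degree 75/100 = 75%, high school 65/100 = 65%, some college 70/280 = 25%.
Inverse-response-rate weighting restores each class to its sampled count, so class totals weight by n_sampled:
  no degree: 100 × 380 = 38,000
  high school: 100 × 210 = 21,000
  some college: 280 × 440 = 123,200
Adjusted estimate = 182,200 / 480 = 379.583 → $380.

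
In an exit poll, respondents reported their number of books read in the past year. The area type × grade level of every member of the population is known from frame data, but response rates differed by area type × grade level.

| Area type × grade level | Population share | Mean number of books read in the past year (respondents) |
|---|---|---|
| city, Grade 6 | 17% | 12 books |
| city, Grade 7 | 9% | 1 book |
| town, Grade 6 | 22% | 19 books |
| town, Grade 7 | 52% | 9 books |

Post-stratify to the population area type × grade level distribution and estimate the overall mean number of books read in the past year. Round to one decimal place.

Weight each group's respondent value by its population share:
  city, Grade 6: 0.17 × 12 = 2.04
  city, Grade 7: 0.09 × 1 = 0.09
  town, Grade 6: 0.22 × 19 = 4.18
  town, Grade 7: 0.52 × 9 = 4.68
Post-stratified estimate = 10.99 → 11.0.

11.0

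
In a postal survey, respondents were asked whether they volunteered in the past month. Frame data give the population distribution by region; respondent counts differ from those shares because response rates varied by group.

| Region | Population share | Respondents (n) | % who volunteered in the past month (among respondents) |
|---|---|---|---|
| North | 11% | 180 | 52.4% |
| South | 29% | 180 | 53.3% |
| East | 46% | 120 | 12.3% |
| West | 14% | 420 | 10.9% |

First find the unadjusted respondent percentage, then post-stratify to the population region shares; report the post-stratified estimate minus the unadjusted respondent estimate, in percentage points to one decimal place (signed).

Naive respondent-only estimate (weights = respondent counts):
  (180/900)×52.4 + (180/900)×53.3 + (120/900)×12.3 + (420/900)×10.9 = 27.8667%
Post-stratified estimate weights by population shares:
  0.11×52.4 + 0.29×53.3 + 0.46×12.3 + 0.14×10.9 = 28.405%
Difference = 28.405 − 27.8667 = 0.5383 pp.

+0.5 percentage points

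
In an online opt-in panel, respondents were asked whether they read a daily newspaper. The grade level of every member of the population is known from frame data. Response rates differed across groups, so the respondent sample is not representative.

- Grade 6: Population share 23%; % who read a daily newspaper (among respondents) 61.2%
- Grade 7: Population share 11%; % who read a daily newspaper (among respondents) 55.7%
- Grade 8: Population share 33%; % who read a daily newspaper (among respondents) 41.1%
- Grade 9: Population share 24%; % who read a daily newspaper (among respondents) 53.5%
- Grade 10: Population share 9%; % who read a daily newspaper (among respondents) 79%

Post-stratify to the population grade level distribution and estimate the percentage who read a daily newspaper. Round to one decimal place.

Weight each group's respondent value by its population share:
  Grade 6: 0.23 × 61.2 = 14.076
  Grade 7: 0.11 × 55.7 = 6.127
  Grade 8: 0.33 × 41.1 = 13.563
  Grade 9: 0.24 × 53.5 = 12.84
  Grade 10: 0.09 × 79 = 7.11
Post-stratified estimate = 53.716 → 53.7%.

53.7%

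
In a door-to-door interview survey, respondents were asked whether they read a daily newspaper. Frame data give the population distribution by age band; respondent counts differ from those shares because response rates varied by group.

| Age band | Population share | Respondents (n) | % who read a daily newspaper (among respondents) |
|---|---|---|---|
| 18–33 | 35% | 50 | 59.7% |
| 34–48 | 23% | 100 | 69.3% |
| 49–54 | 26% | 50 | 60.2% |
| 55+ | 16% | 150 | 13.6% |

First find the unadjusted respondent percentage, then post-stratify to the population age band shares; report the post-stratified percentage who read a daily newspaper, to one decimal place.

Naive respondent-only estimate (weights = respondent counts):
  (50/350)×59.7 + (100/350)×69.3 + (50/350)×60.2 + (150/350)×13.6 = 42.7571%
Post-stratified estimate weights by population shares:
  0.35×59.7 + 0.23×69.3 + 0.26×60.2 + 0.16×13.6 = 54.662%

54.7%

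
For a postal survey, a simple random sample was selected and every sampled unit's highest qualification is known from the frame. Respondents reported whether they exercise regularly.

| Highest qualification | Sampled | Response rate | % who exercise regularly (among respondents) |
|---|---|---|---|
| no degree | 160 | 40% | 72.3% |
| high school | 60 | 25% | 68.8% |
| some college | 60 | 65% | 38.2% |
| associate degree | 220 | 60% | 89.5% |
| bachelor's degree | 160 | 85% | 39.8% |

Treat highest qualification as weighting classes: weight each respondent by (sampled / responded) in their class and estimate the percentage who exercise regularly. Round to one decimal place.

With weight = n_sampled/n_responded per class, the weighted class total is n_sampled:
  no degree: 160 × 72.3 = 11,568
  high school: 60 × 68.8 = 4128
  some college: 60 × 38.2 = 2292
  associate degree: 220 × 89.5 = 19,690
  bachelor's degree: 160 × 39.8 = 6368
Adjusted estimate = 44,046 / 660 = 66.7364 → 66.7%.

66.7%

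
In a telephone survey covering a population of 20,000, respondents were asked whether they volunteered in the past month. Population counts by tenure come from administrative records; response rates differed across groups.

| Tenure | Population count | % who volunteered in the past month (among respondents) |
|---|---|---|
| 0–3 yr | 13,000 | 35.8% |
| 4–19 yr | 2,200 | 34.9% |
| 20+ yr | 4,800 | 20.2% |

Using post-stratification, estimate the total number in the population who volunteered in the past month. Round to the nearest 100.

6,400

Estimated count per cell = population count × respondent percentage:
  0–3 yr: 13,000 × 35.8% = 4654
  4–19 yr: 2,200 × 34.9% = 767.8
  20+ yr: 4,800 × 20.2% = 969.6
Estimated total = 6391.4 → 6,400.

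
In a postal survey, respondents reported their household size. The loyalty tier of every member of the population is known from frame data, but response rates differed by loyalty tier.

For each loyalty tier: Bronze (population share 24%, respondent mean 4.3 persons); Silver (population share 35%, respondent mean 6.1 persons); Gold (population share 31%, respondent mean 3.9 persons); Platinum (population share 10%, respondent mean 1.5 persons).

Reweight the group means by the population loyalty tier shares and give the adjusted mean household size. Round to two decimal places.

4.53

Each cell contributes population-share × respondent value:
  Bronze: 0.24 × 4.3 = 1.032
  Silver: 0.35 × 6.1 = 2.135
  Gold: 0.31 × 3.9 = 1.209
  Platinum: 0.1 × 1.5 = 0.15
Post-stratified estimate = 4.526 → 4.53.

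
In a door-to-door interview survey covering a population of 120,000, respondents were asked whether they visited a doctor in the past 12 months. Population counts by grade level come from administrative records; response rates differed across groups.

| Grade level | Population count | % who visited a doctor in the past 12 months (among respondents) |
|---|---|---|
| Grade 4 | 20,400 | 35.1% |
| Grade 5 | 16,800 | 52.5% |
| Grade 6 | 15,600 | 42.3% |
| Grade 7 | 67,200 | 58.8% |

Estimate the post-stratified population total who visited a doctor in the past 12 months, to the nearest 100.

Apply each group's respondent rate to its population count:
  Grade 4: 20,400 × 35.1% = 7160.4
  Grade 5: 16,800 × 52.5% = 8820
  Grade 6: 15,600 × 42.3% = 6598.8
  Grade 7: 67,200 × 58.8% = 39513.6
Estimated total = 62092.8 → 62,100.

62,100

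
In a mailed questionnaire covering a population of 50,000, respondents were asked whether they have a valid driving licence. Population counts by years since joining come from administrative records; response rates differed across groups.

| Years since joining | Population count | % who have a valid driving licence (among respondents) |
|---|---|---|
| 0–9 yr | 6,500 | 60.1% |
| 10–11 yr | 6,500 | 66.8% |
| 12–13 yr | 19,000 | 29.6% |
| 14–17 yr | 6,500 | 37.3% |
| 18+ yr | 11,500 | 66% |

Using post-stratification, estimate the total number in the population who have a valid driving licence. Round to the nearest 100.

Each cell contributes its population count × the respondent rate:
  0–9 yr: 6,500 × 60.1% = 3906.5
  10–11 yr: 6,500 × 66.8% = 4342
  12–13 yr: 19,000 × 29.6% = 5624
  14–17 yr: 6,500 × 37.3% = 2424.5
  18+ yr: 11,500 × 66% = 7590
Estimated total = 23,887 → 23,900.

23,900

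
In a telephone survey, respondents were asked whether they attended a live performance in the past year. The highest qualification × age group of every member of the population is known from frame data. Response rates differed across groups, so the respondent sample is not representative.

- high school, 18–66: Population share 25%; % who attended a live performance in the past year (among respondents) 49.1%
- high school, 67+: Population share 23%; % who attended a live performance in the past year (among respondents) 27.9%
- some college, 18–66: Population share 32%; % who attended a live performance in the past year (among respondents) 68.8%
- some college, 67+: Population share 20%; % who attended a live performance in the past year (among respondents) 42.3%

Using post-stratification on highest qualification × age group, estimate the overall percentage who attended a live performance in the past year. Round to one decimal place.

49.2%

Weight each group's respondent value by its population share:
  high school, 18–66: 0.25 × 49.1 = 12.275
  high school, 67+: 0.23 × 27.9 = 6.417
  some college, 18–66: 0.32 × 68.8 = 22.016
  some college, 67+: 0.2 × 42.3 = 8.46
Post-stratified estimate = 49.168 → 49.2%.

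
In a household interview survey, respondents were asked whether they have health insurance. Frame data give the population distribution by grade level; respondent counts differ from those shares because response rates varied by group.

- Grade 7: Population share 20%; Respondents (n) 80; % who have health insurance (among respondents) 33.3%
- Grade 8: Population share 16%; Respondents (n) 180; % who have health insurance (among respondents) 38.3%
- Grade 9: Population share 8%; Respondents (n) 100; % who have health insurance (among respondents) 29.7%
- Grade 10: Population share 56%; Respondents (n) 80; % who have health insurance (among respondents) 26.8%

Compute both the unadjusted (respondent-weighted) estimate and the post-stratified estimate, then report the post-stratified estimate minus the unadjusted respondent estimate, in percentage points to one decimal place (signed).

Unadjusted (pooled respondent) estimate weights by respondent counts:
  (80/440)×33.3 + (180/440)×38.3 + (100/440)×29.7 + (80/440)×26.8 = 33.3455%
Reweighting by population grade level shares:
  0.2×33.3 + 0.16×38.3 + 0.08×29.7 + 0.56×26.8 = 30.172%
Difference = 30.172 − 33.3455 = -3.1735 pp.

-3.2 percentage points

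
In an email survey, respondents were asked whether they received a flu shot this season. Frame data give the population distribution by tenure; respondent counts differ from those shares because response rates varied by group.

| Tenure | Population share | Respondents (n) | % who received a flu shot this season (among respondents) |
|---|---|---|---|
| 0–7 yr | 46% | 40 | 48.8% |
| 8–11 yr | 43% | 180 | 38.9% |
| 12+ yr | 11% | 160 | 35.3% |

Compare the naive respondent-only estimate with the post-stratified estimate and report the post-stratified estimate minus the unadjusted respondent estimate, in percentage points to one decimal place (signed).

+4.6 percentage points

Unadjusted (pooled respondent) estimate weights by respondent counts:
  (40/380)×48.8 + (180/380)×38.9 + (160/380)×35.3 = 38.4263%
Post-stratified estimate weights by population shares:
  0.46×48.8 + 0.43×38.9 + 0.11×35.3 = 43.058%
Difference = 43.058 − 38.4263 = 4.6317 pp.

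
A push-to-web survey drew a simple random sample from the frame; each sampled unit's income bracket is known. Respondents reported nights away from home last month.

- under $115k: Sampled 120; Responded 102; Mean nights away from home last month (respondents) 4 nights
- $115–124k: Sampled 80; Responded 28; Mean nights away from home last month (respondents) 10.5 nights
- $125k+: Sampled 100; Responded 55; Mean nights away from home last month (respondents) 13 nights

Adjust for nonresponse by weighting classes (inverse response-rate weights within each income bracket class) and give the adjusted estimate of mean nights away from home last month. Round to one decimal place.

Response rates by class: under $115k 102/120 = 85%, $115–124k 28/80 = 35%, $125k+ 55/100 = 55%.
With weight = n_sampled/n_responded per class, the weighted class total is n_sampled:
  under $115k: 120 × 4 = 480
  $115–124k: 80 × 10.5 = 840
  $125k+: 100 × 13 = 1300
Adjusted estimate = 2620 / 300 = 8.73333 → 8.7.

8.7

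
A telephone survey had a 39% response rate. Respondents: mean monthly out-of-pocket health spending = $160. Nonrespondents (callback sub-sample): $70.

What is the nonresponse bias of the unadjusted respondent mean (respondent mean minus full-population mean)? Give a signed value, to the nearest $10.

Nonresponse fraction = 1 − 0.39 = 0.61.
Bias = (nonresponse fraction) × (respondent mean − nonrespondent mean)
     = 0.61 × (160 − 70) = 0.61 × 90 = 54.9.

+$50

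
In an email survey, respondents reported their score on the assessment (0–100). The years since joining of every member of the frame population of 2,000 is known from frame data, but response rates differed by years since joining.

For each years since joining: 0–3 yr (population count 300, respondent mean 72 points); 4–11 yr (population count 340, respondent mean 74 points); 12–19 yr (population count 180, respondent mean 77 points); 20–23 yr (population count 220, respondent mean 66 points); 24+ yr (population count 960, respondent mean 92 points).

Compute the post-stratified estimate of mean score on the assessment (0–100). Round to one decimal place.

81.7

Each cell contributes population-share × respondent value:
  0–3 yr: (300/2,000) × 72 = 10.8
  4–11 yr: (340/2,000) × 74 = 12.58
  12–19 yr: (180/2,000) × 77 = 6.93
  20–23 yr: (220/2,000) × 66 = 7.26
  24+ yr: (960/2,000) × 92 = 44.16
Post-stratified estimate = 81.73 → 81.7.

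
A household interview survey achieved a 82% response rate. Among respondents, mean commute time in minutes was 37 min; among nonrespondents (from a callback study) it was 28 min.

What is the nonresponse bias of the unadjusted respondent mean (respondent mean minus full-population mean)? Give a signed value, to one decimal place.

+1.6

Nonresponse fraction = 1 − 0.82 = 0.18.
Bias = (nonresponse fraction) × (respondent mean − nonrespondent mean)
     = 0.18 × (37 − 28) = 0.18 × 9 = 1.62.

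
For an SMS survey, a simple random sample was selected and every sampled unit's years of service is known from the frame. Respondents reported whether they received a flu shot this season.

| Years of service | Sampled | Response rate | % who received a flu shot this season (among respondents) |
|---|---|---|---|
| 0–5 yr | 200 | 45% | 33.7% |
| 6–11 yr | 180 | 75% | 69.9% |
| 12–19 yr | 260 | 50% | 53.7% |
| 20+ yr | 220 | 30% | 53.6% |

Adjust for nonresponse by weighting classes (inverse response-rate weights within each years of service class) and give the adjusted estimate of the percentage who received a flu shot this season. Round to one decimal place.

Weighting each respondent by the inverse class response rate inflates each class back to its sampled size, so the class weight is n_sampled:
  0–5 yr: 200 × 33.7 = 6740
  6–11 yr: 180 × 69.9 = 12582
  12–19 yr: 260 × 53.7 = 13,962
  20+ yr: 220 × 53.6 = 11,792
Adjusted estimate = 45,076 / 860 = 52.414 → 52.4%.

52.4%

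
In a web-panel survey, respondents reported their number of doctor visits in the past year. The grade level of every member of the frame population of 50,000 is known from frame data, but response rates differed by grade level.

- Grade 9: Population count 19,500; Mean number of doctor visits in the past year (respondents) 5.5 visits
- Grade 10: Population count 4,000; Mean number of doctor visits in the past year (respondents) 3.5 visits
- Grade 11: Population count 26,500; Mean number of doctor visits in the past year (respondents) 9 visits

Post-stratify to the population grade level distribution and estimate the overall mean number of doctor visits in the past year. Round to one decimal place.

7.2

Weight each group's respondent value by its population share:
  Grade 9: (19,500/50,000) × 5.5 = 2.145
  Grade 10: (4,000/50,000) × 3.5 = 0.28
  Grade 11: (26,500/50,000) × 9 = 4.77
Post-stratified estimate = 7.195 → 7.2.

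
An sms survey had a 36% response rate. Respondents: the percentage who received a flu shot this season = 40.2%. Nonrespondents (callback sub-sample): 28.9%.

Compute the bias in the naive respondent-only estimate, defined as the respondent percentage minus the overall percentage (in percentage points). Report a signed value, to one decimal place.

+7.2 percentage points

Nonresponse fraction = 1 − 0.36 = 0.64.
Bias = (nonresponse fraction) × (respondent percentage − nonrespondent percentage)
     = 0.64 × (40.2 − 28.9) = 0.64 × 11.3 = 7.232.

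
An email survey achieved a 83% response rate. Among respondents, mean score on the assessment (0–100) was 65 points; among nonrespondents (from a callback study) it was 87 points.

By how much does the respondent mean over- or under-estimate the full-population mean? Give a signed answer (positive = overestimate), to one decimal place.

Nonresponse fraction = 1 − 0.83 = 0.17.
Bias = (nonresponse fraction) × (respondent mean − nonrespondent mean)
     = 0.17 × (65 − 87) = 0.17 × -22 = -3.74.

-3.7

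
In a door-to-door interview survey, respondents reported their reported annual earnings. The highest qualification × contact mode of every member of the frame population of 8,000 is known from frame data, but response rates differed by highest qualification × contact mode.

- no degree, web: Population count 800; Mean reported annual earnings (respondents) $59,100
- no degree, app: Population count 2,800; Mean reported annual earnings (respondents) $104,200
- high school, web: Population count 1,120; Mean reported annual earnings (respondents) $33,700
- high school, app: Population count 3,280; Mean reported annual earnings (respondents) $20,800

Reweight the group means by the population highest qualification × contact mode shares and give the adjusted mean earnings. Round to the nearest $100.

$55,600

Each cell contributes population-share × respondent value:
  no degree, web: (800/8,000) × 59,100 = 5910
  no degree, app: (2,800/8,000) × 104,200 = 36,470
  high school, web: (1,120/8,000) × 33,700 = 4718
  high school, app: (3,280/8,000) × 20,800 = 8528
Post-stratified estimate = 55,626 → $55,600.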